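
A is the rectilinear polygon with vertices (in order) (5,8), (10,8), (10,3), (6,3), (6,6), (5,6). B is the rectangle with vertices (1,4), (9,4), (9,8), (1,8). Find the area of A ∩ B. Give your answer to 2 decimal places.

14.00

The intersection is the polygon with vertices (9,8), (9,4), (6,4), (6,6), (5,6), (5,8).
By the shoelace formula its area is 14.00.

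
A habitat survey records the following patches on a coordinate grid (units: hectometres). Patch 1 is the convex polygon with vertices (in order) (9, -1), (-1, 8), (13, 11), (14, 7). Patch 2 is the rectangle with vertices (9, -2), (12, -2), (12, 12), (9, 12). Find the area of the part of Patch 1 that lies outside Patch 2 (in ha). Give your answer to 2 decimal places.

64.81

|Patch 1| = 92, |Patch 1∩Patch 2| = 27.1929.
|Patch 1 ∖ Patch 2| = |Patch 1| − |Patch 1∩Patch 2| = 92 − 27.1929 = 64.81.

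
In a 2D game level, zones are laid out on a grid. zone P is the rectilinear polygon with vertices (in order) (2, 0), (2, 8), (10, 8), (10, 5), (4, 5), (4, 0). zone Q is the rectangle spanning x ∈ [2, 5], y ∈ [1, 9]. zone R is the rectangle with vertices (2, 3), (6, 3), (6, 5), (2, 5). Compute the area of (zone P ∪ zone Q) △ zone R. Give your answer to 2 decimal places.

|zone P ∪ zone Q| = 41.
|(zone P ∪ zone Q) ∩ zone R| = 6.
|(zone P ∪ zone Q) △ zone R| = 41 + 8 − 12 = 37.00.

37.00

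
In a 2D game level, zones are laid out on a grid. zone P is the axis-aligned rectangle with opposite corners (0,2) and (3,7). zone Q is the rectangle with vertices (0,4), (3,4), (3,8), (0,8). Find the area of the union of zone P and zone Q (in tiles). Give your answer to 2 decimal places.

By inclusion–exclusion:
Individual areas: |zone P| = 15, |zone Q| = 12.
|zone P∩zone Q|: x∈[0,3], y∈[4,7] → 3·3 = 9.
|zone P ∪ zone Q| = 27 − 9 = 18.00.

18.00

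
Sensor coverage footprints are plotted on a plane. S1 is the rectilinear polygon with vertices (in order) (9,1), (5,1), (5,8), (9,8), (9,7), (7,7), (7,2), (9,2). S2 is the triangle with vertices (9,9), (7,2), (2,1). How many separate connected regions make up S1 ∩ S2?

S1 ∩ S2 splits into 2 disjoint pieces (area 7.5429, area 0.8839).

2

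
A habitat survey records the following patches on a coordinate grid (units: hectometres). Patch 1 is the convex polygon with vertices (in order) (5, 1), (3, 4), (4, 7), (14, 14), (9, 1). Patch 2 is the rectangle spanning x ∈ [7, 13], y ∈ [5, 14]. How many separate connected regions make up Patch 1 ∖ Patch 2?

Patch 1 ∖ Patch 2 splits into 2 disjoint pieces (area 33.7269, area 0.95).

2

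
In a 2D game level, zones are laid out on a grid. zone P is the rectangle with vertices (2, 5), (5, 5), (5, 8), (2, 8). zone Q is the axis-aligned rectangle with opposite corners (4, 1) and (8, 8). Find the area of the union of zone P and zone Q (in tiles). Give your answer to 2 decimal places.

34.00

By inclusion–exclusion:
Individual areas: |zone P| = 9, |zone Q| = 28.
|zone P∩zone Q|: x∈[4,5], y∈[5,8] → 1·3 = 3.
|zone P ∪ zone Q| = 37 − 3 = 34.00.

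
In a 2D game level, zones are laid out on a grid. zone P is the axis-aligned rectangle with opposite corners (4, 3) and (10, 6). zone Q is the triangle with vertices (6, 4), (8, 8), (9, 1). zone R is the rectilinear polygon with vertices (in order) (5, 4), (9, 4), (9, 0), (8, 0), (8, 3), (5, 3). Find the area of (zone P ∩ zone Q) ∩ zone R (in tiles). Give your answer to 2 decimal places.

The region (zone P ∩ zone Q) ∩ zone R is the polygon with vertices (8.714,3), (8,3), (7,3), (6,4), (8.571,4).
By the shoelace formula its area is 2.14.

2.14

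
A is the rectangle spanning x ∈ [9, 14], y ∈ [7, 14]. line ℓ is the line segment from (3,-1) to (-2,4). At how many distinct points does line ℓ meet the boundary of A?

0

The segment lies entirely outside A and never meets its boundary.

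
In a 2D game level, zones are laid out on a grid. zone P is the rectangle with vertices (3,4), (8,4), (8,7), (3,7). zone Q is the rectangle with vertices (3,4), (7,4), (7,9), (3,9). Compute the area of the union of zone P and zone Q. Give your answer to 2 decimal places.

23.00

By inclusion–exclusion:
Individual areas: |zone P| = 15, |zone Q| = 20.
|zone P∩zone Q|: x∈[3,7], y∈[4,7] → 4·3 = 12.
|zone P ∪ zone Q| = 35 − 12 = 23.00.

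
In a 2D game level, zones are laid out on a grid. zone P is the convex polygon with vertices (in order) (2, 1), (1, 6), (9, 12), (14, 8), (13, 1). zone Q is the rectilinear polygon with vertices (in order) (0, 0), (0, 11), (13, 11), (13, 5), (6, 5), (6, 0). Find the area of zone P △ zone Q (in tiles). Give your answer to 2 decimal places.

|zone P| = 103, |zone Q| = 108, |zone P∩zone Q| = 69.8083.
|zone P △ zone Q| = |zone P| + |zone Q| − 2·|zone P∩zone Q| = 103 + 108 − 139.6167 = 71.38.

71.38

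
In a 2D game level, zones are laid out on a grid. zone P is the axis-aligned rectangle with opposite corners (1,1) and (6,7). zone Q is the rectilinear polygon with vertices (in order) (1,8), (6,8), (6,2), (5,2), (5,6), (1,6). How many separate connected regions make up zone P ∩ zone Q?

zone P ∩ zone Q is a single connected region.

1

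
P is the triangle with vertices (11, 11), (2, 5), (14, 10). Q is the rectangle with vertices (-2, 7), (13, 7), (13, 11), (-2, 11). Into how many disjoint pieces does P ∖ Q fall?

2

P ∖ Q splits into 2 disjoint pieces (area 1.8, area 0.375).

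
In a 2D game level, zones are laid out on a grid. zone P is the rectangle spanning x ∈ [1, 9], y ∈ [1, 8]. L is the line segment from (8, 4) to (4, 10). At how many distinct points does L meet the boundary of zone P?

1

The segment meets the boundary at (5.333,8).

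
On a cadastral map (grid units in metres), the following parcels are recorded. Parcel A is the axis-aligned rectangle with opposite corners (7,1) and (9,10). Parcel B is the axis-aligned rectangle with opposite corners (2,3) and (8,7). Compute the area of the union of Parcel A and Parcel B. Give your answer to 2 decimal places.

38.00

By inclusion–exclusion:
Individual areas: |Parcel A| = 18, |Parcel B| = 24.
|Parcel A∩Parcel B|: x∈[7,8], y∈[3,7] → 1·4 = 4.
|Parcel A ∪ Parcel B| = 42 − 4 = 38.00.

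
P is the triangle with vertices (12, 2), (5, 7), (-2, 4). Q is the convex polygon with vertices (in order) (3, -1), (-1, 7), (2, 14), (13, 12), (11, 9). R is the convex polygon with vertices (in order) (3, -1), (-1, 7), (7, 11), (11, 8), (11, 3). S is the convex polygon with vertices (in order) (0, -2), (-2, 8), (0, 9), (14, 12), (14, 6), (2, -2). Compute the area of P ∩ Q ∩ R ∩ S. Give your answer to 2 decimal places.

The intersection is the polygon with vertices (6.077,2.846), (0.692,3.615), (0.059,4.882), (5,7), (7.8,5).
By the shoelace formula its area is 19.31.

19.31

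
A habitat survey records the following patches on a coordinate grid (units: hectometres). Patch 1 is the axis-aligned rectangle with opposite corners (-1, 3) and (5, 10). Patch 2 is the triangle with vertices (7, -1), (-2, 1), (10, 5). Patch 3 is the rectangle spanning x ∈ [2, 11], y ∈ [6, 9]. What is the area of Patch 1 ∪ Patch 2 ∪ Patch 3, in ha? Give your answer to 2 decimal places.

By inclusion–exclusion:
Individual areas: |Patch 1| = 42, |Patch 2| = 30, |Patch 3| = 27.
|Patch 1∩Patch 2| = 0.1667.
|Patch 1∩Patch 3|: x∈[2,5], y∈[6,9] → 3·3 = 9.
|Patch 2∩Patch 3| = 0.
|Patch 1∩Patch 2∩Patch 3| = 0.
|Patch 1 ∪ Patch 2 ∪ Patch 3| = 99 − 9.1667 + 0 = 89.83.

89.83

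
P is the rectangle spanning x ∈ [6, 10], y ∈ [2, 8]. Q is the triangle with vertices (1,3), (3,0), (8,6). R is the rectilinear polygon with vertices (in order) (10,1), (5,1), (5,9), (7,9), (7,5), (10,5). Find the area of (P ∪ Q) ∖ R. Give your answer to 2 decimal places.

19.03

|P ∪ Q| = 35.9571.
|(P ∪ Q) ∩ R| = 16.9286.
|(P ∪ Q) ∖ R| = 35.9571 − 16.9286 = 19.03.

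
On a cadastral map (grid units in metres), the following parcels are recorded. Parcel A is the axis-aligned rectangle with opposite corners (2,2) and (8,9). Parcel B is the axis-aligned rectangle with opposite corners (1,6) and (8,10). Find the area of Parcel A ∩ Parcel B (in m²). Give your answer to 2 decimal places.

|Parcel A∩Parcel B|: x∈[2,8], y∈[6,9] → 6·3 = 18.

18.00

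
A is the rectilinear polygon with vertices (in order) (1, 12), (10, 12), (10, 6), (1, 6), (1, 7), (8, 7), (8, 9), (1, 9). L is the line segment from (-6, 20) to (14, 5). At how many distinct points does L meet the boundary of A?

The segment meets the boundary at (10,8), (4.667,12).

2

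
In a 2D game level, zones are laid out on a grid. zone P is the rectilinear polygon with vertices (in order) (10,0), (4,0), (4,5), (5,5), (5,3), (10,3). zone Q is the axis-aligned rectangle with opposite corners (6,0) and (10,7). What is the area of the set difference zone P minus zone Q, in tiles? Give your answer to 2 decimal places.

|zone P| = 20, |zone P∩zone Q| = 12.
|zone P ∖ zone Q| = |zone P| − |zone P∩zone Q| = 20 − 12 = 8.00.

8.00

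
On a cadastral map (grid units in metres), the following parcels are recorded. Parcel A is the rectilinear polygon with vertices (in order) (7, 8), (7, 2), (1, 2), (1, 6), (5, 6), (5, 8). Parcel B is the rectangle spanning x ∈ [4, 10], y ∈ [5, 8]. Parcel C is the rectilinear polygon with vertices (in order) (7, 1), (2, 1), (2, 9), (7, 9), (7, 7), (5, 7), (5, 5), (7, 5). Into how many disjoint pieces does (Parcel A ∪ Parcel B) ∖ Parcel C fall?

2

(Parcel A ∪ Parcel B) ∖ Parcel C splits into 2 disjoint pieces (area 4, area 13).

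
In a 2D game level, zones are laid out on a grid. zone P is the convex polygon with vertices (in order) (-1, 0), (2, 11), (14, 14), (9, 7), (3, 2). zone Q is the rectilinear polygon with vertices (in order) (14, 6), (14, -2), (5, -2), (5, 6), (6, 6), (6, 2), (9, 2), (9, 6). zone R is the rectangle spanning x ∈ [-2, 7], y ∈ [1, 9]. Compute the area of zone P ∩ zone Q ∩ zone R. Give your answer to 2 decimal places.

1.92

The intersection is the polygon with vertices (5,6), (6,6), (6,4.5), (5,3.667).
By the shoelace formula its area is 1.92.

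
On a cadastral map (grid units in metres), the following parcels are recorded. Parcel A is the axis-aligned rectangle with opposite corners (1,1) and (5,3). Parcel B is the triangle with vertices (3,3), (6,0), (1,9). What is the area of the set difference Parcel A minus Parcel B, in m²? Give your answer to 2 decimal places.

6.40

|Parcel A| = 8, |Parcel A∩Parcel B| = 1.6.
|Parcel A ∖ Parcel B| = |Parcel A| − |Parcel A∩Parcel B| = 8 − 1.6 = 6.40.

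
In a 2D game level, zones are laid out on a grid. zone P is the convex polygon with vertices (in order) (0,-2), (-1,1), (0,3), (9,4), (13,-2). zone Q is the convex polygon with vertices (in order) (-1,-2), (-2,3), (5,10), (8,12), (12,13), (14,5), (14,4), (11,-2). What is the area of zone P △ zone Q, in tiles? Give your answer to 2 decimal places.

106.43

|zone P| = 64, |zone Q| = 167, |zone P∩zone Q| = 62.2857.
|zone P △ zone Q| = |zone P| + |zone Q| − 2·|zone P∩zone Q| = 64 + 167 − 124.5714 = 106.43.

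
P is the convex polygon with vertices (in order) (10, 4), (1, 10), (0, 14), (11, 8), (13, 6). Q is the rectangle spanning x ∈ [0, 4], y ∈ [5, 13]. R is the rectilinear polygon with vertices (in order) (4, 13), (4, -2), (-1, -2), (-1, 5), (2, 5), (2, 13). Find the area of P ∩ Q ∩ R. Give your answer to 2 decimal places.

The intersection is the polygon with vertices (4,11.818), (4,8), (2,9.333), (2,12.909).
By the shoelace formula its area is 7.39.

7.39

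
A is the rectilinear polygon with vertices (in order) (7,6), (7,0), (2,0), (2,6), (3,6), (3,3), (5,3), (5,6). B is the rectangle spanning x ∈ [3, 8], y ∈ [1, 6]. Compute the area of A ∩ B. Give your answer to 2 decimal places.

14.00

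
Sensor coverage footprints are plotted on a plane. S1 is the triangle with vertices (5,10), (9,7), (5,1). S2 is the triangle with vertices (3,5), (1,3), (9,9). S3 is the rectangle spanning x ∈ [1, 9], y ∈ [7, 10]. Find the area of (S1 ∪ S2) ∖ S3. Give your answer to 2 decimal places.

|S1 ∪ S2| = 19.4118.
|(S1 ∪ S2) ∩ S3| = 6.0784.
|(S1 ∪ S2) ∖ S3| = 19.4118 − 6.0784 = 13.33.

13.33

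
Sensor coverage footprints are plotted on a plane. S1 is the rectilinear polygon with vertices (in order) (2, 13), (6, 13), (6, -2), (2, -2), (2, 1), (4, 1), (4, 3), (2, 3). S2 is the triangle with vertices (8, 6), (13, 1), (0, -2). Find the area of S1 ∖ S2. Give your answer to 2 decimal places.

|S1| = 56, |S1∩S2| = 11.8077.
|S1 ∖ S2| = |S1| − |S1∩S2| = 56 − 11.8077 = 44.19.

44.19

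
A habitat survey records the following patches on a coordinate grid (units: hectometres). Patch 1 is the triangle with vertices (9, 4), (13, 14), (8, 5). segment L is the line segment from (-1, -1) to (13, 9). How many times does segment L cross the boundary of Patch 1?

The segment meets the boundary at (10.2,7), (8.395,5.711).

2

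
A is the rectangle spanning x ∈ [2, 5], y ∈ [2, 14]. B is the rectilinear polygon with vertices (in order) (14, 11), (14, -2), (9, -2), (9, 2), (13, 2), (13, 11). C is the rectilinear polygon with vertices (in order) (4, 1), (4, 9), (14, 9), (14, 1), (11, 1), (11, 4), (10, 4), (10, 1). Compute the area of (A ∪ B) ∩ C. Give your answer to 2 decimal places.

|A ∪ B| = 65.
|(A ∪ B) ∩ C| = 18.00.

18.00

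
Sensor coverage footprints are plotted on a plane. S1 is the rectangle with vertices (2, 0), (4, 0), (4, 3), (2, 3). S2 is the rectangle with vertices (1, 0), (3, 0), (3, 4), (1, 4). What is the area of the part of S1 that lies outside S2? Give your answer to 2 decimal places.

3.00

|S1∩S2|: x∈[2,3], y∈[0,3] → 1·3 = 3.
|S1| = 6.
|S1 ∖ S2| = |S1| − |S1∩S2| = 6 − 3 = 3.00.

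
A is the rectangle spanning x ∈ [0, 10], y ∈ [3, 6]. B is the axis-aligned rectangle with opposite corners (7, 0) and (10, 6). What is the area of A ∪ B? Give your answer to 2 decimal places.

39.00

By inclusion–exclusion:
Individual areas: |A| = 30, |B| = 18.
|A∩B|: x∈[7,10], y∈[3,6] → 3·3 = 9.
|A ∪ B| = 48 − 9 = 39.00.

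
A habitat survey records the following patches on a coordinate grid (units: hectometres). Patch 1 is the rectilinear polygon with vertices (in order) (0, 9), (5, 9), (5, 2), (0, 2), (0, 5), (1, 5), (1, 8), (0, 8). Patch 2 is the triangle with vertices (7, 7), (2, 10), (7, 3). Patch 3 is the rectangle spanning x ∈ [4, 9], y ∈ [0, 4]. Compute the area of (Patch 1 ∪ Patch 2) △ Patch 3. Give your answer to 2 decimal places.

54.16

|Patch 1 ∪ Patch 2| = 38.8762.
|(Patch 1 ∪ Patch 2) ∩ Patch 3| = 2.3571.
|(Patch 1 ∪ Patch 2) △ Patch 3| = 38.8762 + 20 − 4.7143 = 54.16.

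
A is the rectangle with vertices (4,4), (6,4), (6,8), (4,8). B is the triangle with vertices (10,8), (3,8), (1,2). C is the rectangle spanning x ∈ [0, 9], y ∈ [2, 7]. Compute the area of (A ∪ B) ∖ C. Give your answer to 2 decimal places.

6.42

|A ∪ B| = 22.3333.
|(A ∪ B) ∩ C| = 15.9167.
|(A ∪ B) ∖ C| = 22.3333 − 15.9167 = 6.42.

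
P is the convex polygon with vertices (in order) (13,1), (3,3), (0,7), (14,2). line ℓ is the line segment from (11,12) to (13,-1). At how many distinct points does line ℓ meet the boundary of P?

2

The segment meets the boundary at (12.683,1.063), (12.453,2.552).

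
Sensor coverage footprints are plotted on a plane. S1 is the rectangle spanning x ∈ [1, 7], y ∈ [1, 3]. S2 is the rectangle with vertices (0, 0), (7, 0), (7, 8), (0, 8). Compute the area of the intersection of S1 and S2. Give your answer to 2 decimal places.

12.00

|S1∩S2|: x∈[1,7], y∈[1,3] → 6·2 = 12.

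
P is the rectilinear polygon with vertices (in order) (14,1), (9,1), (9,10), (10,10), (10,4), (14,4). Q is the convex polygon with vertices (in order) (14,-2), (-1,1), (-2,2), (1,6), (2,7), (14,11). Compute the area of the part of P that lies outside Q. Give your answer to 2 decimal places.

|P| = 21, |P∩Q| = 20.5.
|P ∖ Q| = |P| − |P∩Q| = 21 − 20.5 = 0.50.

0.50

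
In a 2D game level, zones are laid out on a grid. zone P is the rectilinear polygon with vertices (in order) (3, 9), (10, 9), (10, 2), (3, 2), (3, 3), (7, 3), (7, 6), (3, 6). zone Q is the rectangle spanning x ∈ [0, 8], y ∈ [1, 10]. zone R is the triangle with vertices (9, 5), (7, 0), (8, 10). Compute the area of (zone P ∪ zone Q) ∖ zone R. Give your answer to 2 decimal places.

78.75

|zone P ∪ zone Q| = 86.
|(zone P ∪ zone Q) ∩ zone R| = 7.25.
|(zone P ∪ zone Q) ∖ zone R| = 86 − 7.25 = 78.75.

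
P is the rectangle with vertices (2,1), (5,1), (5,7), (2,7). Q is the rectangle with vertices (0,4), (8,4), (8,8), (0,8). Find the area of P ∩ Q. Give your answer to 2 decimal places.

|P∩Q|: x∈[2,5], y∈[4,7] → 3·3 = 9.

9.00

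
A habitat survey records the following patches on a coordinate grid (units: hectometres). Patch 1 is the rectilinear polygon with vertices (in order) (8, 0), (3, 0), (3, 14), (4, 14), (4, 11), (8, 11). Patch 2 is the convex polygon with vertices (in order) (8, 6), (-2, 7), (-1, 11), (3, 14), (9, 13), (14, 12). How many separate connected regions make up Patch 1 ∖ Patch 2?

Patch 1 ∖ Patch 2 splits into 2 disjoint pieces (area 31.25, area 0.0833).

2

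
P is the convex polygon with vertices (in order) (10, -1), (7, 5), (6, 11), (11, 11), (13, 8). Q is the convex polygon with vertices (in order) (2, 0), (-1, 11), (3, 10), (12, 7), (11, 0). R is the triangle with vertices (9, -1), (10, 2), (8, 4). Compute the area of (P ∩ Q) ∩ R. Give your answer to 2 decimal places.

2.93

The region (P ∩ Q) ∩ R is the polygon with vertices (8.333,2.333), (8,4), (10,2), (9.4,0.2).
By the shoelace formula its area is 2.93.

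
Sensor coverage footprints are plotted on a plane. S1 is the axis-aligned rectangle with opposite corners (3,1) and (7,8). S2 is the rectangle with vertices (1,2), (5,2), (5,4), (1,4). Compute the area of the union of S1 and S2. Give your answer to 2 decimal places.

By inclusion–exclusion:
Individual areas: |S1| = 28, |S2| = 8.
|S1∩S2|: x∈[3,5], y∈[2,4] → 2·2 = 4.
|S1 ∪ S2| = 36 − 4 = 32.00.

32.00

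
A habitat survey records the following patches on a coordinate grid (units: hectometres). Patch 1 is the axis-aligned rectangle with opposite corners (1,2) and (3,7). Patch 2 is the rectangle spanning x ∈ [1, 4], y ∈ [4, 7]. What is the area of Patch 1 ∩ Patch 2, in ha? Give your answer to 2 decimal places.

6.00

|Patch 1∩Patch 2|: x∈[1,3], y∈[4,7] → 2·3 = 6.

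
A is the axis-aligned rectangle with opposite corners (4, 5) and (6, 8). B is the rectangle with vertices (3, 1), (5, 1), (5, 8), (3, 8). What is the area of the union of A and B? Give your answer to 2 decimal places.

By inclusion–exclusion:
Individual areas: |A| = 6, |B| = 14.
|A∩B|: x∈[4,5], y∈[5,8] → 1·3 = 3.
|A ∪ B| = 20 − 3 = 17.00.

17.00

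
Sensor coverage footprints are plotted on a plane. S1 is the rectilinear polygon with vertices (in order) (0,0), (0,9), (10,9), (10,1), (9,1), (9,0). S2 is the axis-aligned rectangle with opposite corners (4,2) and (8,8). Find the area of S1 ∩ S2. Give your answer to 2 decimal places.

24.00

The intersection is the polygon with vertices (4,2), (4,8), (8,8), (8,2).
By the shoelace formula its area is 24.00.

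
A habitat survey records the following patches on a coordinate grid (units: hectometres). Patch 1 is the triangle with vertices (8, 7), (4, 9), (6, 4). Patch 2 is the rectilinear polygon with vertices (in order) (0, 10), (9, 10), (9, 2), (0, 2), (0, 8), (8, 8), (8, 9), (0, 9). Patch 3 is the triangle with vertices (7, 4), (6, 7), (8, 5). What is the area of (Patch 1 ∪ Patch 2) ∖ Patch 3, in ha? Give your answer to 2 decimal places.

62.80

|Patch 1 ∪ Patch 2| = 64.8.
|(Patch 1 ∪ Patch 2) ∩ Patch 3| = 2.
|(Patch 1 ∪ Patch 2) ∖ Patch 3| = 64.8 − 2 = 62.80.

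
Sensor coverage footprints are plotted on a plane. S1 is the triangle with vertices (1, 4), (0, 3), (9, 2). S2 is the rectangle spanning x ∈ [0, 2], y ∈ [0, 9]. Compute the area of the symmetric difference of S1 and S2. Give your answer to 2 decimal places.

19.81

|S1| = 5, |S2| = 18, |S1∩S2| = 1.5972.
|S1 △ S2| = |S1| + |S2| − 2·|S1∩S2| = 5 + 18 − 3.1944 = 19.81.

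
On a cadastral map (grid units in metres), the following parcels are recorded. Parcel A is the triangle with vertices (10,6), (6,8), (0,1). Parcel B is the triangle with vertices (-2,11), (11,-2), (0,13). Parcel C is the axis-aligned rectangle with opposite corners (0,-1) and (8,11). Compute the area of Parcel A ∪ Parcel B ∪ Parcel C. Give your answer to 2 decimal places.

105.10

By inclusion–exclusion:
Individual areas: |Parcel A| = 20, |Parcel B| = 26, |Parcel C| = 96.
|Parcel A∩Parcel B| = 3.615.
|Parcel A∩Parcel C| = 18.
|Parcel B∩Parcel C| = 18.897.
|Parcel A∩Parcel B∩Parcel C| = 3.615.
|Parcel A ∪ Parcel B ∪ Parcel C| = 142 − 40.5119 + 3.615 = 105.10.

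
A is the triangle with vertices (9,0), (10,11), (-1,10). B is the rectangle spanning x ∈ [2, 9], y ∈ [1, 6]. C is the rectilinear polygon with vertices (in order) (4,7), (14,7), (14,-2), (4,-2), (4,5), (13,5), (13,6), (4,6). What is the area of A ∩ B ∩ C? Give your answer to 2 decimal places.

12.00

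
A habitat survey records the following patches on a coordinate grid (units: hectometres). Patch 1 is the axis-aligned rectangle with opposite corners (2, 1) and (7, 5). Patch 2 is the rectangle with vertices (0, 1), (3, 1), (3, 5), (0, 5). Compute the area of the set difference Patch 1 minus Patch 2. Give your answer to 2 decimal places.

|Patch 1∩Patch 2|: x∈[2,3], y∈[1,5] → 1·4 = 4.
|Patch 1| = 20.
|Patch 1 ∖ Patch 2| = |Patch 1| − |Patch 1∩Patch 2| = 20 − 4 = 16.00.

16.00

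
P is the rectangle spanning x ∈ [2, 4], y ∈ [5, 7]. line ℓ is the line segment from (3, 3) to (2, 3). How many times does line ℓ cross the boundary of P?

The segment lies entirely outside P and never meets its boundary.

0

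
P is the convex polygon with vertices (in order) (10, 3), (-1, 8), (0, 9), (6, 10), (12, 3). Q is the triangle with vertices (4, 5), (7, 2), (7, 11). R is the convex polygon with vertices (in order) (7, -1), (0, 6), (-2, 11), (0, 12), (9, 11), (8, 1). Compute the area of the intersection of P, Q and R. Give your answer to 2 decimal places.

8.23

The intersection is the polygon with vertices (6.316,9.632), (7,8.833), (7,4.364), (4.296,5.593).
By the shoelace formula its area is 8.23.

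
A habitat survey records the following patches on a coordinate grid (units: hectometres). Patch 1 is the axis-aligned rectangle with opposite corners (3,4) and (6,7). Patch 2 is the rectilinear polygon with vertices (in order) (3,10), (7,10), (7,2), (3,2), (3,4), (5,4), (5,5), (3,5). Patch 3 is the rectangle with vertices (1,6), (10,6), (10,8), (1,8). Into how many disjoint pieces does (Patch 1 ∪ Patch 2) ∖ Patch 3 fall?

(Patch 1 ∪ Patch 2) ∖ Patch 3 splits into 2 disjoint pieces (area 8, area 16).

2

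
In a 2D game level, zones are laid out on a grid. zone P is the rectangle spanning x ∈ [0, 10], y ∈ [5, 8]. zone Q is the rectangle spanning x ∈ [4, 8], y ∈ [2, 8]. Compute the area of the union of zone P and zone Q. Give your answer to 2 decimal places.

42.00

By inclusion–exclusion:
Individual areas: |zone P| = 30, |zone Q| = 24.
|zone P∩zone Q|: x∈[4,8], y∈[5,8] → 4·3 = 12.
|zone P ∪ zone Q| = 54 − 12 = 42.00.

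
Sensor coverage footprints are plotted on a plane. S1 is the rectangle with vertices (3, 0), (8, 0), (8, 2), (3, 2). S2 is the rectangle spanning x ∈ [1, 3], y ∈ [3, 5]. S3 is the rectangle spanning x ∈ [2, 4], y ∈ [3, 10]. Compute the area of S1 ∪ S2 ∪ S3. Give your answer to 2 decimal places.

By inclusion–exclusion:
Individual areas: |S1| = 10, |S2| = 4, |S3| = 14.
|S1∩S2| = 0 (no overlap).
|S1∩S3| = 0 (no overlap).
|S2∩S3|: x∈[2,3], y∈[3,5] → 1·2 = 2.
|S1∩S2∩S3| = 0.
|S1 ∪ S2 ∪ S3| = 28 − 2 + 0 = 26.00.

26.00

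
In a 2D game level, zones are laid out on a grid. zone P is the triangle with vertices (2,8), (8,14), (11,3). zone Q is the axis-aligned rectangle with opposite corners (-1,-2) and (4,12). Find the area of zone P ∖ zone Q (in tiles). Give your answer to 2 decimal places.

|zone P| = 42, |zone P∩zone Q| = 3.1111.
|zone P ∖ zone Q| = |zone P| − |zone P∩zone Q| = 42 − 3.1111 = 38.89.

38.89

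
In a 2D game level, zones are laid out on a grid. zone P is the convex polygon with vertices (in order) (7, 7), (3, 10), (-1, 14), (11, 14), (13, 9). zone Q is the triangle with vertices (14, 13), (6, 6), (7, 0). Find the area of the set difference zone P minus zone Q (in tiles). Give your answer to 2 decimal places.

54.41

|zone P| = 61, |zone P∩zone Q| = 6.5879.
|zone P ∖ zone Q| = |zone P| − |zone P∩zone Q| = 61 − 6.5879 = 54.41.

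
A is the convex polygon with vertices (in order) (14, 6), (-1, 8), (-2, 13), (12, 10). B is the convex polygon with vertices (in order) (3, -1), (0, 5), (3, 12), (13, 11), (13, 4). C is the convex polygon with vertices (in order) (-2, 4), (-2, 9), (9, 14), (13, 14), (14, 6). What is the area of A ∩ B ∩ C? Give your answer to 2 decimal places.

43.38

The intersection is the polygon with vertices (2.613,11.097), (3.981,11.718), (12,10), (13,8), (13,6.133), (1.162,7.712).
By the shoelace formula its area is 43.38.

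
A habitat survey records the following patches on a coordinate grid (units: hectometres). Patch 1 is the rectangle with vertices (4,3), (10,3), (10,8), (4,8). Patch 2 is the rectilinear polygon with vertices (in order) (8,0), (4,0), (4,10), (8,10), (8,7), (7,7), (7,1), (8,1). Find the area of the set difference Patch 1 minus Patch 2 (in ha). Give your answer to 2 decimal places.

|Patch 1| = 30, |Patch 1∩Patch 2| = 16.
|Patch 1 ∖ Patch 2| = |Patch 1| − |Patch 1∩Patch 2| = 30 − 16 = 14.00.

14.00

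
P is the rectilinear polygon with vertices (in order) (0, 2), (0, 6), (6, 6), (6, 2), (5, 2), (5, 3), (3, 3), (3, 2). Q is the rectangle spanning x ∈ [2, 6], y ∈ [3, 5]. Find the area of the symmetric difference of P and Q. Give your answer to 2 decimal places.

|P| = 22, |Q| = 8, |P∩Q| = 8.
|P △ Q| = |P| + |Q| − 2·|P∩Q| = 22 + 8 − 16 = 14.00.

14.00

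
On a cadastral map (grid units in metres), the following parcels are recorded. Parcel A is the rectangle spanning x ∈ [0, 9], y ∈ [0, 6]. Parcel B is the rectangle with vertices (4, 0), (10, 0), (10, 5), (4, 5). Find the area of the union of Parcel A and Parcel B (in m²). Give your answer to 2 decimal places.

59.00

By inclusion–exclusion:
Individual areas: |Parcel A| = 54, |Parcel B| = 30.
|Parcel A∩Parcel B|: x∈[4,9], y∈[0,5] → 5·5 = 25.
|Parcel A ∪ Parcel B| = 84 − 25 = 59.00.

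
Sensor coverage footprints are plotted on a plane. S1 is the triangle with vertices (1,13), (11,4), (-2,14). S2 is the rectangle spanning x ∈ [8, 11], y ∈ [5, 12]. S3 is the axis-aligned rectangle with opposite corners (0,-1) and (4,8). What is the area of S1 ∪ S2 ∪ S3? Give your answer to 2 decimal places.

65.01

By inclusion–exclusion:
Individual areas: |S1| = 8.5, |S2| = 21, |S3| = 36.
|S1∩S2| = 0.494.
|S1∩S3| = 0.
|S2∩S3| = 0 (no overlap).
|S1∩S2∩S3| = 0.
|S1 ∪ S2 ∪ S3| = 65.5 − 0.494 + 0 = 65.01.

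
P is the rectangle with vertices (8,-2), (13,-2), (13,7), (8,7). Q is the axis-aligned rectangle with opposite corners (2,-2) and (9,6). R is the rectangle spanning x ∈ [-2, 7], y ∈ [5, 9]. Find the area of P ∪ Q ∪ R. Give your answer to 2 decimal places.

124.00

By inclusion–exclusion:
Individual areas: |P| = 45, |Q| = 56, |R| = 36.
|P∩Q|: x∈[8,9], y∈[-2,6] → 1·8 = 8.
|P∩R| = 0 (no overlap).
|Q∩R|: x∈[2,7], y∈[5,6] → 5·1 = 5.
|P∩Q∩R| = 0.
|P ∪ Q ∪ R| = 137 − 13 + 0 = 124.00.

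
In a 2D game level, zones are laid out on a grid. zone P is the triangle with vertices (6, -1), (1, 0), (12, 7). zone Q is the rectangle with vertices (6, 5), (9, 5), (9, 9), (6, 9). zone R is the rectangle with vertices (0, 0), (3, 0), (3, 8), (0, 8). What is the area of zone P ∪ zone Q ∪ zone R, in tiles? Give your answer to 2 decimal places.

57.72

By inclusion–exclusion:
Individual areas: |zone P| = 23, |zone Q| = 12, |zone R| = 24.
|zone P∩zone Q| = 0.0065.
|zone P∩zone R| = 1.2727.
|zone Q∩zone R| = 0 (no overlap).
|zone P∩zone Q∩zone R| = 0.
|zone P ∪ zone Q ∪ zone R| = 59 − 1.2792 + 0 = 57.72.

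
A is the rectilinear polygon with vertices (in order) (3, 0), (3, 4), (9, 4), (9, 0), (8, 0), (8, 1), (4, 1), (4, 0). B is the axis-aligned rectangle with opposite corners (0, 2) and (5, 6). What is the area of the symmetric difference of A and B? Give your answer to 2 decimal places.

32.00

|A| = 20, |B| = 20, |A∩B| = 4.
|A △ B| = |A| + |B| − 2·|A∩B| = 20 + 20 − 8 = 32.00.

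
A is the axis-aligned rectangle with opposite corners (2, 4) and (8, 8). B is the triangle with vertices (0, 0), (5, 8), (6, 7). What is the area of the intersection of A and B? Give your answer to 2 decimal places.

4.64

The intersection is the polygon with vertices (2.5,4), (5,8), (6,7), (3.429,4).
By the shoelace formula its area is 4.64.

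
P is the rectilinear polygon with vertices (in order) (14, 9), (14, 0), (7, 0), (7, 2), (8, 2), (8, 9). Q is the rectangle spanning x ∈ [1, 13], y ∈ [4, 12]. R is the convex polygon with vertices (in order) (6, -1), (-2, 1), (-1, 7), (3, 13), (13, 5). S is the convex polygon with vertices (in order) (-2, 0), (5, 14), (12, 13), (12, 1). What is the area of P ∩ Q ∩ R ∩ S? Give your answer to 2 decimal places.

13.59

The intersection is the polygon with vertices (8,9), (12,5.8), (12,4.143), (11.833,4), (8,4).
By the shoelace formula its area is 13.59.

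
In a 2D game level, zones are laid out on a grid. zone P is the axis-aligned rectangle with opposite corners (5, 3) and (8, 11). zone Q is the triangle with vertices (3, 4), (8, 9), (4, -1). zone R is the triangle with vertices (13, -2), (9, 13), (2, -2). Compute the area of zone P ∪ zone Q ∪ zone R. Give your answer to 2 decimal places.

96.96

By inclusion–exclusion:
Individual areas: |zone P| = 24, |zone Q| = 15, |zone R| = 82.5.
|zone P∩zone Q| = 6.3.
|zone P∩zone R| = 13.9286.
|zone Q∩zone R| = 9.5325.
|zone P∩zone Q∩zone R| = 5.2196.
|zone P ∪ zone Q ∪ zone R| = 121.5 − 29.7611 + 5.2196 = 96.96.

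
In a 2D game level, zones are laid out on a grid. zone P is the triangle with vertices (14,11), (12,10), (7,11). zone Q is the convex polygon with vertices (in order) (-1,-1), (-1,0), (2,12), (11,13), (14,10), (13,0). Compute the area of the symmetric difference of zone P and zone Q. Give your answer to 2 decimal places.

|zone P| = 3.5, |zone Q| = 167, |zone P∩zone Q| = 3.3333.
|zone P △ zone Q| = |zone P| + |zone Q| − 2·|zone P∩zone Q| = 3.5 + 167 − 6.6667 = 163.83.

163.83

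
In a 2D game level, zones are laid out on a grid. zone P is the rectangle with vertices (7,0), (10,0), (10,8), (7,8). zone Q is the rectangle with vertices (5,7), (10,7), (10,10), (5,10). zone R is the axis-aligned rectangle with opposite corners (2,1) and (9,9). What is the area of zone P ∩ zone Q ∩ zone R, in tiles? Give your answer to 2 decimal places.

2.00

The intersection is the polygon with vertices (7,7), (7,8), (9,8), (9,7).
By the shoelace formula its area is 2.00.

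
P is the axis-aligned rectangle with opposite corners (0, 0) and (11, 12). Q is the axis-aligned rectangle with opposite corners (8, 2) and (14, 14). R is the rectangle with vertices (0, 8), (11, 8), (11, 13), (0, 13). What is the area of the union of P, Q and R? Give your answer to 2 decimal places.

182.00

By inclusion–exclusion:
Individual areas: |P| = 132, |Q| = 72, |R| = 55.
|P∩Q|: x∈[8,11], y∈[2,12] → 3·10 = 30.
|P∩R|: x∈[0,11], y∈[8,12] → 11·4 = 44.
|Q∩R|: x∈[8,11], y∈[8,13] → 3·5 = 15.
|P∩Q∩R| = 12.
|P ∪ Q ∪ R| = 259 − 89 + 12 = 182.00.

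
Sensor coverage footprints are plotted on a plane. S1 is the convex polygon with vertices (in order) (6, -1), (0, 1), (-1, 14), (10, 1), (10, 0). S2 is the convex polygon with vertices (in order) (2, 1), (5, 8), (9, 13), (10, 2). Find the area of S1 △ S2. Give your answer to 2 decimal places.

|S1| = 77, |S2| = 51, |S1∩S2| = 21.4861.
|S1 △ S2| = |S1| + |S2| − 2·|S1∩S2| = 77 + 51 − 42.9721 = 85.03.

85.03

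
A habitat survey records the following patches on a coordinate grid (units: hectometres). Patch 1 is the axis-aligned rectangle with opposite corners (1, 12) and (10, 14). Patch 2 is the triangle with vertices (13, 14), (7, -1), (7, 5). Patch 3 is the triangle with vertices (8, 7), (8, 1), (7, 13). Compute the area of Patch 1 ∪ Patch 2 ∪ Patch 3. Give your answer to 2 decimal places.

37.85

By inclusion–exclusion:
Individual areas: |Patch 1| = 18, |Patch 2| = 18, |Patch 3| = 3.
|Patch 1∩Patch 2| = 0.
|Patch 1∩Patch 3| = 0.0417.
|Patch 2∩Patch 3| = 1.1117.
|Patch 1∩Patch 2∩Patch 3| = 0.
|Patch 1 ∪ Patch 2 ∪ Patch 3| = 39 − 1.1534 + 0 = 37.85.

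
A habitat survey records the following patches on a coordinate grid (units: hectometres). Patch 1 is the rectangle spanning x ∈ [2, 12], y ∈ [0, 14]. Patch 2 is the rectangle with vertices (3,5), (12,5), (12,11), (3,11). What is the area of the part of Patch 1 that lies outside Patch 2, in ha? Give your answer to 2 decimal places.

|Patch 1∩Patch 2|: x∈[3,12], y∈[5,11] → 9·6 = 54.
|Patch 1| = 140.
|Patch 1 ∖ Patch 2| = |Patch 1| − |Patch 1∩Patch 2| = 140 − 54 = 86.00.

86.00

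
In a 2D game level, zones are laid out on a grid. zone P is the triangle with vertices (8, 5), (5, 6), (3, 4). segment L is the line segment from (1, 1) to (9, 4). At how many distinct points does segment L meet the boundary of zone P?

0

The segment lies entirely outside zone P and never meets its boundary.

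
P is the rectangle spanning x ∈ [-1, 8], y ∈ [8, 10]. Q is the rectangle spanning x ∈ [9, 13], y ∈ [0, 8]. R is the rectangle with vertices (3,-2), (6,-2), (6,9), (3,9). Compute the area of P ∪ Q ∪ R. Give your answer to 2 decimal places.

By inclusion–exclusion:
Individual areas: |P| = 18, |Q| = 32, |R| = 33.
|P∩Q| = 0 (no overlap).
|P∩R|: x∈[3,6], y∈[8,9] → 3·1 = 3.
|Q∩R| = 0 (no overlap).
|P∩Q∩R| = 0.
|P ∪ Q ∪ R| = 83 − 3 + 0 = 80.00.

80.00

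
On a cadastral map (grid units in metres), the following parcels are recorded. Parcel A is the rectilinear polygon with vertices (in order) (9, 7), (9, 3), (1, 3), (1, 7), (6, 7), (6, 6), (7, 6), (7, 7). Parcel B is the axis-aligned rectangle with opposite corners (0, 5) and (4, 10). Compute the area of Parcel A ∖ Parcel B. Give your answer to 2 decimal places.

25.00

|Parcel A| = 31, |Parcel A∩Parcel B| = 6.
|Parcel A ∖ Parcel B| = |Parcel A| − |Parcel A∩Parcel B| = 31 − 6 = 25.00.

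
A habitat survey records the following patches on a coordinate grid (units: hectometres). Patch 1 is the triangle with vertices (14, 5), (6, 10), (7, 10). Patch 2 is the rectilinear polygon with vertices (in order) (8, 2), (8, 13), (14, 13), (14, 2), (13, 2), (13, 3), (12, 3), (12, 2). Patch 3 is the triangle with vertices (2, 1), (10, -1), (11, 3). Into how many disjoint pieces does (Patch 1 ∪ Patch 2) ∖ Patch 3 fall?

1

(Patch 1 ∪ Patch 2) ∖ Patch 3 is a single connected region.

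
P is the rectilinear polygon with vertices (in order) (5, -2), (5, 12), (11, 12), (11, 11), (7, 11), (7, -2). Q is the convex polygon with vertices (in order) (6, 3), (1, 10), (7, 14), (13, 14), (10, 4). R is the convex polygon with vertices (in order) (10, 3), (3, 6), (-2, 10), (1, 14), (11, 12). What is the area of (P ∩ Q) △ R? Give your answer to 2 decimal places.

71.14

|P ∩ Q| = 21.175.
|(P ∩ Q) ∩ R| = 18.5159.
|(P ∩ Q) △ R| = 21.175 + 87 − 37.0317 = 71.14.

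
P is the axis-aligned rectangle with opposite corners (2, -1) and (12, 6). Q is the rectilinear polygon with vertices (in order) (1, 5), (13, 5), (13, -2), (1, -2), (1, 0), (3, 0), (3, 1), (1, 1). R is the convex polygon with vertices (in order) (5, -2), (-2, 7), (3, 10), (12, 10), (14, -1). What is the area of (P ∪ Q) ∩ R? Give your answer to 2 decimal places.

|P ∪ Q| = 93.
|(P ∪ Q) ∩ R| = 80.14.

80.14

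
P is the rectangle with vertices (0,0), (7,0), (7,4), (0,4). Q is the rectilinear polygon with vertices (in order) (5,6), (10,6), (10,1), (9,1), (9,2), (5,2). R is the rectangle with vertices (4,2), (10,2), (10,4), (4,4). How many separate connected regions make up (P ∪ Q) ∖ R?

3

(P ∪ Q) ∖ R splits into 3 disjoint pieces (area 22, area 10, area 1).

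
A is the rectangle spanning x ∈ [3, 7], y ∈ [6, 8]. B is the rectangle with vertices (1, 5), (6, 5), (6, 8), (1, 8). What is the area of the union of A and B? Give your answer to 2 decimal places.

By inclusion–exclusion:
Individual areas: |A| = 8, |B| = 15.
|A∩B|: x∈[3,6], y∈[6,8] → 3·2 = 6.
|A ∪ B| = 23 − 6 = 17.00.

17.00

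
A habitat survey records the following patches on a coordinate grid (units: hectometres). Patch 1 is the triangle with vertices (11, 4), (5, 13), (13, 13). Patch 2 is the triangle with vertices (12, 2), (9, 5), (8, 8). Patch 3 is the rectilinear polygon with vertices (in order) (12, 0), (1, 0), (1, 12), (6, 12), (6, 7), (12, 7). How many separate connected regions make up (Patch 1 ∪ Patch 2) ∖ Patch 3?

(Patch 1 ∪ Patch 2) ∖ Patch 3 splits into 2 disjoint pieces (area 31.9167, area 0.1667).

2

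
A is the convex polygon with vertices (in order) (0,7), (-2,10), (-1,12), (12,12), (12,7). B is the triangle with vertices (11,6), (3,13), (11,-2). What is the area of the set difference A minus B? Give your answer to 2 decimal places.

55.33

|A| = 66, |A∩B| = 10.6667.
|A ∖ B| = |A| − |A∩B| = 66 − 10.6667 = 55.33.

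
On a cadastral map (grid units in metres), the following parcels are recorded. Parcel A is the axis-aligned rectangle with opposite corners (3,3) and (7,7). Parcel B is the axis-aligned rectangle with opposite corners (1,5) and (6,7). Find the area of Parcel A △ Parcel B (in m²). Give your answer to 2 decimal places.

14.00

|Parcel A∩Parcel B|: x∈[3,6], y∈[5,7] → 3·2 = 6.
|Parcel A △ Parcel B| = |Parcel A| + |Parcel B| − 2·|Parcel A∩Parcel B| = 16 + 10 − 12 = 14.00.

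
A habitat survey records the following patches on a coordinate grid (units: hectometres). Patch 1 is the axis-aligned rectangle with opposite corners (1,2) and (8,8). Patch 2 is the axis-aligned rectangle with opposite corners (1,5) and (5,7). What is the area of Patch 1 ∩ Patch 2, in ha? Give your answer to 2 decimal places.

|Patch 1∩Patch 2|: x∈[1,5], y∈[5,7] → 4·2 = 8.

8.00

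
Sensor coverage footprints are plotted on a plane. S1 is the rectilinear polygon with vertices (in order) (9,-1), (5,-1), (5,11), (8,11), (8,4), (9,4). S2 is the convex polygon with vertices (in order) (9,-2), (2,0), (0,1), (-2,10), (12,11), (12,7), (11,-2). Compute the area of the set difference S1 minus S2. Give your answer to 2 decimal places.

|S1| = 41, |S1∩S2| = 39.7857.
|S1 ∖ S2| = |S1| − |S1∩S2| = 41 − 39.7857 = 1.21.

1.21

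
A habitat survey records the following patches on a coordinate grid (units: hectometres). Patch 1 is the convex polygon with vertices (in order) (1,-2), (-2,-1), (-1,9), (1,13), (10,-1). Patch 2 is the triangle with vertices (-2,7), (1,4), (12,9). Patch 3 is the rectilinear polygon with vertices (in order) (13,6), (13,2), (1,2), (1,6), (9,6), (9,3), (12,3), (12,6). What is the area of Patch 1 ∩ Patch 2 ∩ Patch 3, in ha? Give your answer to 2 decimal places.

The intersection is the polygon with vertices (1,4), (1,6), (5.4,6).
By the shoelace formula its area is 4.40.

4.40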